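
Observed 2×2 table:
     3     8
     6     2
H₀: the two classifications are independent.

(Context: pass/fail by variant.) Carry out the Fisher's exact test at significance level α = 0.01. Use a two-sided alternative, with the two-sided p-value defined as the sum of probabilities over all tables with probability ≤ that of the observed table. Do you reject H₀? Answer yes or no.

reject H₀: no

Margins: r₁=11, r₂=8, c₁=9, c₂=10, n=19
p_obs = C(11,3)·C(8,6)/C(19,9); sum pmf over tables with pmf ≤ p_obs
p-value (two-sided) = 0.06978
At α=0.01: p ≥ α → fail to reject H₀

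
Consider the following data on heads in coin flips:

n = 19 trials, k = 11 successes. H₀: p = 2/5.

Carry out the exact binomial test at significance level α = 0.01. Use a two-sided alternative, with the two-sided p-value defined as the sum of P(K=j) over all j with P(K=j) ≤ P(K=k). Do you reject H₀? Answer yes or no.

Exact binomial: n=19, k=11, p₀=2/5=0.4000
P(X=j) = C(n,j)·p₀^j·(1−p₀)^(n−j); p = Σ P(X=j) over j with P(X=j) ≤ P(X=11)
p-value (two-sided) = 0.15809
At α=0.01: p ≥ α → fail to reject H₀

reject H₀: no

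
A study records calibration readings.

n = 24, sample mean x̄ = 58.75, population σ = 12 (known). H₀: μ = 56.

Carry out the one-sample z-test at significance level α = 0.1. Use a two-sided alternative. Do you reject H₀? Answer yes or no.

reject H₀: no

SE = σ/√n = 12/√24 = 2.4495
z = (x̄−μ₀)/SE = (58.75−56)/2.4495 = 1.1227
p-value (two-sided) = 0.26157
At α=0.1: p ≥ α → fail to reject H₀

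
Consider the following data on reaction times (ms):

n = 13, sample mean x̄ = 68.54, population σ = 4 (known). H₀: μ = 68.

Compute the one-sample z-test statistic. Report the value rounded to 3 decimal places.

SE = σ/√n = 4/√13 = 1.1094
z = (x̄−μ₀)/SE = (68.54−68)/1.1094 = 0.4867

test statistic = 0.487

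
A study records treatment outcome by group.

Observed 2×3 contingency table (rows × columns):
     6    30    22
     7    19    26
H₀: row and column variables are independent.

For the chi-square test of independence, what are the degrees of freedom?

df = (r−1)(c−1) = (2−1)·(3−1) = 2

degrees of freedom = 2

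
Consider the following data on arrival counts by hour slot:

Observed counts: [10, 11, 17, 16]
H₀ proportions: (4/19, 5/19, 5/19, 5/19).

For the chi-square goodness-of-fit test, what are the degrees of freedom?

degrees of freedom = 3

df = k − 1 = 4 − 1 = 3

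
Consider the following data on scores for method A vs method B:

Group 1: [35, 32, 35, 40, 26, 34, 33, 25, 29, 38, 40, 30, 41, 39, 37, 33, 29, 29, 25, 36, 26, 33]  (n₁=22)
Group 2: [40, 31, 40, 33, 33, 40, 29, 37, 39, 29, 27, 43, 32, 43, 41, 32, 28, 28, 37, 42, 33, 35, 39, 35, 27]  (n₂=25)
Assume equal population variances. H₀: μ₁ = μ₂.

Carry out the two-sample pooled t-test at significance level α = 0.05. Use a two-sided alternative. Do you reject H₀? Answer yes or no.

reject H₀: no

x̄₁=32.955, s₁=5.075, n₁=22
x̄₂=34.920, s₂=5.291, n₂=25
s_p² = [21·5.075² + 24·5.291²]/45 = 26.9510
SE = √(s_p²·(1/22+1/25)) = 1.5176
t = (32.955−34.920)/1.5176 = -1.2951
df = 45
p-value (two-sided) = 0.20189
At α=0.05: p ≥ α → fail to reject H₀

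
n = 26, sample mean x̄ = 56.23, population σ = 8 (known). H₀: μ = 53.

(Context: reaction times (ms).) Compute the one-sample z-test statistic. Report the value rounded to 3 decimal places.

test statistic = 2.059

SE = σ/√n = 8/√26 = 1.5689
z = (x̄−μ₀)/SE = (56.23−53)/1.5689 = 2.0587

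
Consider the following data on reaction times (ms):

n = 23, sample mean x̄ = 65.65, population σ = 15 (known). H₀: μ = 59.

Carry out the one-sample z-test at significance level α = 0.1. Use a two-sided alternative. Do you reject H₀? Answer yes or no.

reject H₀: yes

SE = σ/√n = 15/√23 = 3.1277
z = (x̄−μ₀)/SE = (65.65−59)/3.1277 = 2.1262
p-value (two-sided) = 0.03349
At α=0.1: p < α → reject H₀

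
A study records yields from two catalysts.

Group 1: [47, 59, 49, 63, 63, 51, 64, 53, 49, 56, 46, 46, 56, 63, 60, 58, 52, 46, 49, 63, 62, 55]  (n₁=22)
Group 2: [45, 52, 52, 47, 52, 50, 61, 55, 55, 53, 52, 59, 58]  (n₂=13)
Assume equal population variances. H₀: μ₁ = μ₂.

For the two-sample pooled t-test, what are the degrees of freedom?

degrees of freedom = 33

df = n₁ + n₂ − 2 = 22 + 13 − 2 = 33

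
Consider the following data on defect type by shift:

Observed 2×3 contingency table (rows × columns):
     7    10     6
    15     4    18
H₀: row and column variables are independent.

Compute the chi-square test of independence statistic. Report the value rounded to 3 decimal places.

Row totals [23, 37], col totals [22, 14, 24], n=60
χ² = (7−8.43)²/8.43 + (10−5.37)²/5.37 + (6−9.20)²/9.20 + (15−13.57)²/13.57 + (4−8.63)²/8.63 + (18−14.80)²/14.80 = 8.6868
df = 2

test statistic = 8.687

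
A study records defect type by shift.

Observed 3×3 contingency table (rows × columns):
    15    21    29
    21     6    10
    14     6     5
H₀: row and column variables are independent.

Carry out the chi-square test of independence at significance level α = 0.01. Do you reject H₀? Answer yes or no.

reject H₀: yes

Row totals [65, 37, 25], col totals [50, 33, 44], n=127
χ² = (15−25.59)²/25.59 + (21−16.89)²/16.89 + (29−22.52)²/22.52 + (21−14.57)²/14.57 + (6−9.61)²/9.61 + (10−12.82)²/12.82 + (14−9.84)²/9.84 + (6−6.50)²/6.50 + (5−8.66)²/8.66 = 15.4092
df = 4
p-value (upper-tail) = 0.00392
At α=0.01: p < α → reject H₀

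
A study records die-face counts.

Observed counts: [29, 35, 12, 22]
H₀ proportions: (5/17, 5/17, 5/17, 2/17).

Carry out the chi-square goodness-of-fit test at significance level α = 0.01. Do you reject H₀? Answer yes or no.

reject H₀: yes

n = 98; E_i = n·p_i = [28.82, 28.82, 28.82, 11.53]
χ² = (29−28.82)²/28.82 + (35−28.82)²/28.82 + (12−28.82)²/28.82 + (22−11.53)²/11.53 = 20.6531
df = 3
p-value (upper-tail) = 0.00012
At α=0.01: p < α → reject H₀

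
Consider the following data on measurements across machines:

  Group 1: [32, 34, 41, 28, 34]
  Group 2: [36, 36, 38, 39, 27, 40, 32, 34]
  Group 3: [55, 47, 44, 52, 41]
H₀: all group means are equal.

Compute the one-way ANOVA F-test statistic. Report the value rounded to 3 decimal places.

test statistic = 13.624

Group means [33.80, 35.25, 47.80], grand mean 38.333
SSB = Σnᵢ(x̄ᵢ−x̄)² = 626.900; SSW = ΣΣ(x−x̄ᵢ)² = 345.100
MSB = 626.900/2 = 313.4500; MSW = 345.100/15 = 23.0067
F = MSB/MSW = 13.6243
df = (2, 15)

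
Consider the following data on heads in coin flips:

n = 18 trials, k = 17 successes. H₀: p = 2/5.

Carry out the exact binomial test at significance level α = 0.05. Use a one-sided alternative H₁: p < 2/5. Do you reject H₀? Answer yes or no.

Exact binomial: n=18, k=17, p₀=2/5=0.4000
P(X≤17) from Σ C(n,i)·p₀^i·(1−p₀)^(n−i)
p-value (one-sided, H₁ less) = 1.00000
At α=0.05: p ≥ α → fail to reject H₀

reject H₀: no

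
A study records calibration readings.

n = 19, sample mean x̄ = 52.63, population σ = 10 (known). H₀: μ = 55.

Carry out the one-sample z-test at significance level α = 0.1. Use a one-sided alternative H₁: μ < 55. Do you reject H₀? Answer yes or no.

SE = σ/√n = 10/√19 = 2.2942
z = (x̄−μ₀)/SE = (52.63−55)/2.2942 = -1.0331
p-value (one-sided, H₁ less) = 0.15079
At α=0.1: p ≥ α → fail to reject H₀

reject H₀: no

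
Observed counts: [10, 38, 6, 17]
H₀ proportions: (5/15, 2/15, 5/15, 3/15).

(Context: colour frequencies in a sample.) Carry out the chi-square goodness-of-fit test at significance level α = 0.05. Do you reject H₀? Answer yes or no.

reject H₀: yes

n = 71; E_i = n·p_i = [23.67, 9.47, 23.67, 14.20]
χ² = (10−23.67)²/23.67 + (38−9.47)²/9.47 + (6−23.67)²/23.67 + (17−14.20)²/14.20 = 107.6338
df = 3
p-value (upper-tail) = 0.00000
At α=0.05: p < α → reject H₀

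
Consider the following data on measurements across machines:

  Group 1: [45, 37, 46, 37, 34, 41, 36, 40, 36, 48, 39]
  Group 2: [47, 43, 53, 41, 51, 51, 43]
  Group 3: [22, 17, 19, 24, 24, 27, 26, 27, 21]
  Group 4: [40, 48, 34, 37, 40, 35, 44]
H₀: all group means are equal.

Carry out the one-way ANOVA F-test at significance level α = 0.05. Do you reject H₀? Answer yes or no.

reject H₀: yes

Group means [39.91, 47.00, 23.00, 39.71], grand mean 36.853
SSB = Σnᵢ(x̄ᵢ−x̄)² = 2607.927; SSW = ΣΣ(x−x̄ᵢ)² = 598.338
MSB = 2607.927/3 = 869.3090; MSW = 598.338/30 = 19.9446
F = MSB/MSW = 43.5862
df = (3, 30)
p-value (upper-tail) = 0.00000
At α=0.05: p < α → reject H₀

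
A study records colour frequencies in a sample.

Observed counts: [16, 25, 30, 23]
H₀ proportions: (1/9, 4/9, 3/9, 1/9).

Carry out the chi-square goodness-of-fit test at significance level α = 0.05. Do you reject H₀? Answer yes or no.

n = 94; E_i = n·p_i = [10.44, 41.78, 31.33, 10.44]
χ² = (16−10.44)²/10.44 + (25−41.78)²/41.78 + (30−31.33)²/31.33 + (23−10.44)²/10.44 = 24.8431
df = 3
p-value (upper-tail) = 0.00002
At α=0.05: p < α → reject H₀

reject H₀: yes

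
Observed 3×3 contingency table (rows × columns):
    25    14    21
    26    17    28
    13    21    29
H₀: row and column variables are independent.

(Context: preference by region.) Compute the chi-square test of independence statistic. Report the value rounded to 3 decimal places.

test statistic = 7.003

Row totals [60, 71, 63], col totals [64, 52, 78], n=194
χ² = (25−19.79)²/19.79 + (14−16.08)²/16.08 + (21−24.12)²/24.12 + (26−23.42)²/23.42 + (17−19.03)²/19.03 + (28−28.55)²/28.55 + (13−20.78)²/20.78 + (21−16.89)²/16.89 + (29−25.33)²/25.33 = 7.0030
df = 4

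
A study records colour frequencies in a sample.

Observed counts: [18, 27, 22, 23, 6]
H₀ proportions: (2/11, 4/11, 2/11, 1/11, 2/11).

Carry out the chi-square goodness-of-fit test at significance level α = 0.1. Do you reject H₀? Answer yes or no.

n = 96; E_i = n·p_i = [17.45, 34.91, 17.45, 8.73, 17.45]
χ² = (18−17.45)²/17.45 + (27−34.91)²/34.91 + (22−17.45)²/17.45 + (23−8.73)²/8.73 + (6−17.45)²/17.45 = 33.8516
df = 4
p-value (upper-tail) = 0.00000
At α=0.1: p < α → reject H₀

reject H₀: yes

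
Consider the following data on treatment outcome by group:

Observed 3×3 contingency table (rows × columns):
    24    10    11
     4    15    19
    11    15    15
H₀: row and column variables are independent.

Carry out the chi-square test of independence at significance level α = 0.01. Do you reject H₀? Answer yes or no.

reject H₀: yes

Row totals [45, 38, 41], col totals [39, 40, 45], n=124
χ² = (24−14.15)²/14.15 + (10−14.52)²/14.52 + (11−16.33)²/16.33 + (4−11.95)²/11.95 + (15−12.26)²/12.26 + (19−13.79)²/13.79 + (11−12.90)²/12.90 + (15−13.23)²/13.23 + (15−14.88)²/14.88 = 18.3850
df = 4
p-value (upper-tail) = 0.00104
At α=0.01: p < α → reject H₀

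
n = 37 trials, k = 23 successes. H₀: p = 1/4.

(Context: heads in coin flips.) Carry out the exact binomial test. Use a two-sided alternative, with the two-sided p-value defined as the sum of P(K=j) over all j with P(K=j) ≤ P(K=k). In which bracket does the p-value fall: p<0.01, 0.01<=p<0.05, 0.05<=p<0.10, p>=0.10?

Exact binomial: n=37, k=23, p₀=1/4=0.2500
P(X=j) = C(n,j)·p₀^j·(1−p₀)^(n−j); p = Σ P(X=j) over j with P(X=j) ≤ P(X=23)
p-value (two-sided) = 0.00000
→ bracket: p<0.01

p-value bracket: p<0.01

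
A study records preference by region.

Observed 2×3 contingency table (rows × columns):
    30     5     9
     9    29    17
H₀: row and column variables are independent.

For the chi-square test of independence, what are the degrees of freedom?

df = (r−1)(c−1) = (2−1)·(3−1) = 2

degrees of freedom = 2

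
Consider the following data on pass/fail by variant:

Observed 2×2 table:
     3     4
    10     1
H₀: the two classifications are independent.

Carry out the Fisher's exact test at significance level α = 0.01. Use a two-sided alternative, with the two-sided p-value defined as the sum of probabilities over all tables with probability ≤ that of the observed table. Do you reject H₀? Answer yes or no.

reject H₀: no

Margins: r₁=7, r₂=11, c₁=13, c₂=5, n=18
p_obs = C(7,3)·C(11,10)/C(18,13); sum pmf over tables with pmf ≤ p_obs
p-value (two-sided) = 0.04739
At α=0.01: p ≥ α → fail to reject H₀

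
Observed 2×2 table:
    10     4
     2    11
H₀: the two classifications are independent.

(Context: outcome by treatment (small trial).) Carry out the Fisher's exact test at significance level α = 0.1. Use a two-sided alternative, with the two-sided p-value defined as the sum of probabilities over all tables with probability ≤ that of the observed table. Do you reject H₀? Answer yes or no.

Margins: r₁=14, r₂=13, c₁=12, c₂=15, n=27
p_obs = C(14,10)·C(13,2)/C(27,12); sum pmf over tables with pmf ≤ p_obs
p-value (two-sided) = 0.00633
At α=0.1: p < α → reject H₀

reject H₀: yes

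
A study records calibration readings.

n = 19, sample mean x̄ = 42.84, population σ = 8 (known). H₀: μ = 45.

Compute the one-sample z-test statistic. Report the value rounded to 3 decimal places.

test statistic = -1.177

SE = σ/√n = 8/√19 = 1.8353
z = (x̄−μ₀)/SE = (42.84−45)/1.8353 = -1.1769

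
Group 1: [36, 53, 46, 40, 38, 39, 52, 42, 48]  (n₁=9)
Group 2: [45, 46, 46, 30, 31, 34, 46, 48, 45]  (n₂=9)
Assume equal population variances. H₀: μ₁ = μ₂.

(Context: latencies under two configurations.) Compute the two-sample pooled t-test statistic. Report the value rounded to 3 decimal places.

test statistic = 0.800

x̄₁=43.778, s₁=6.220, n₁=9
x̄₂=41.222, s₂=7.293, n₂=9
s_p² = [8·6.220² + 8·7.293²]/16 = 45.9444
SE = √(s_p²·(1/9+1/9)) = 3.1953
t = (43.778−41.222)/3.1953 = 0.7998
df = 16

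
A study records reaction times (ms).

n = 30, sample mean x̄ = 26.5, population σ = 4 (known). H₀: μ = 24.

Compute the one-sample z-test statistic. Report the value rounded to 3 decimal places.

SE = σ/√n = 4/√30 = 0.7303
z = (x̄−μ₀)/SE = (26.5−24)/0.7303 = 3.4233

test statistic = 3.423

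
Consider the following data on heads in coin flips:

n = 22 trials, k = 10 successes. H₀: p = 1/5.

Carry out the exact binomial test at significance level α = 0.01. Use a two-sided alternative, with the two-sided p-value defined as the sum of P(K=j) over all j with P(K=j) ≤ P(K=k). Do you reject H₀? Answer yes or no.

reject H₀: yes

Exact binomial: n=22, k=10, p₀=1/5=0.2000
P(X=j) = C(n,j)·p₀^j·(1−p₀)^(n−j); p = Σ P(X=j) over j with P(X=j) ≤ P(X=10)
p-value (two-sided) = 0.00614
At α=0.01: p < α → reject H₀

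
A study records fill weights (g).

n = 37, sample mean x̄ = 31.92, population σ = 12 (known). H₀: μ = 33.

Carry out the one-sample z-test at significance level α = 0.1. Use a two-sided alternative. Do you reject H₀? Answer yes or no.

SE = σ/√n = 12/√37 = 1.9728
z = (x̄−μ₀)/SE = (31.92−33)/1.9728 = -0.5474
p-value (two-sided) = 0.58407
At α=0.1: p ≥ α → fail to reject H₀

reject H₀: no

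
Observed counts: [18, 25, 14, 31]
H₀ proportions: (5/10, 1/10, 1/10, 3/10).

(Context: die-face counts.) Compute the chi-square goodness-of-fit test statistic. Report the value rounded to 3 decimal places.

n = 88; E_i = n·p_i = [44.00, 8.80, 8.80, 26.40]
χ² = (18−44.00)²/44.00 + (25−8.80)²/8.80 + (14−8.80)²/8.80 + (31−26.40)²/26.40 = 49.0606
df = 3

test statistic = 49.061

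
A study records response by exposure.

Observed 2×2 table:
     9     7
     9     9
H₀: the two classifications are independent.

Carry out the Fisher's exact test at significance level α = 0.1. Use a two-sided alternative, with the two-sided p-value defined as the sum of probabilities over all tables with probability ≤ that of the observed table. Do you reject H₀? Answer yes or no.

Margins: r₁=16, r₂=18, c₁=18, c₂=16, n=34
p_obs = C(16,9)·C(18,9)/C(34,18); sum pmf over tables with pmf ≤ p_obs
p-value (two-sided) = 0.74448
At α=0.1: p ≥ α → fail to reject H₀

reject H₀: no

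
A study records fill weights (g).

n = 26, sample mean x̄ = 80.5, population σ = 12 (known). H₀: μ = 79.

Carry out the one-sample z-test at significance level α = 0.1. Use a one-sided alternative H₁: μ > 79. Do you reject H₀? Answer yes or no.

SE = σ/√n = 12/√26 = 2.3534
z = (x̄−μ₀)/SE = (80.5−79)/2.3534 = 0.6374
p-value (one-sided, H₁ greater) = 0.26194
At α=0.1: p ≥ α → fail to reject H₀

reject H₀: no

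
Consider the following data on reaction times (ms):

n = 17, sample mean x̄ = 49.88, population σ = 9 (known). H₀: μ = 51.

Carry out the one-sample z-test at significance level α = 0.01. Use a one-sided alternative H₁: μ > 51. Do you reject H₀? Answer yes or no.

SE = σ/√n = 9/√17 = 2.1828
z = (x̄−μ₀)/SE = (49.88−51)/2.1828 = -0.5131
p-value (one-sided, H₁ greater) = 0.69606
At α=0.01: p ≥ α → fail to reject H₀

reject H₀: no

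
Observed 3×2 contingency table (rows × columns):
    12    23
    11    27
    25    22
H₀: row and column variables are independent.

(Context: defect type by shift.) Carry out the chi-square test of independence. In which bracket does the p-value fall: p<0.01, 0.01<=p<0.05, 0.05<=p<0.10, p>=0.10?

p-value bracket: 0.05<=p<0.10

Row totals [35, 38, 47], col totals [48, 72], n=120
χ² = (12−14.00)²/14.00 + (23−21.00)²/21.00 + (11−15.20)²/15.20 + (27−22.80)²/22.80 + (25−18.80)²/18.80 + (22−28.20)²/28.20 = 5.8182
df = 2
p-value (upper-tail) = 0.05452
→ bracket: 0.05<=p<0.10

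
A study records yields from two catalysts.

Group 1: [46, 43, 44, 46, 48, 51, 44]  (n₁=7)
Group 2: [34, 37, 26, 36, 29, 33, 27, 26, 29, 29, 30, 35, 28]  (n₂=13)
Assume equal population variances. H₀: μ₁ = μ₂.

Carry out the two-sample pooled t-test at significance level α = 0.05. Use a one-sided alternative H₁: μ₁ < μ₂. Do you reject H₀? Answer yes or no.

reject H₀: no

x̄₁=46.000, s₁=2.769, n₁=7
x̄₂=30.692, s₂=3.838, n₂=13
s_p² = [6·2.769² + 12·3.838²]/18 = 12.3761
SE = √(s_p²·(1/7+1/13)) = 1.6492
t = (46.000−30.692)/1.6492 = 9.2816
df = 18
p-value (one-sided, H₁ less) = 1.00000
At α=0.05: p ≥ α → fail to reject H₀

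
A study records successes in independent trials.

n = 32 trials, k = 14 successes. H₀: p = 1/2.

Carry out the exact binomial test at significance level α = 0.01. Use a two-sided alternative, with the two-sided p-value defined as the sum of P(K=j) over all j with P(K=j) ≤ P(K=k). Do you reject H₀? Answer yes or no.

reject H₀: no

Exact binomial: n=32, k=14, p₀=1/2=0.5000
P(X=j) = C(n,j)·p₀^j·(1−p₀)^(n−j); p = Σ P(X=j) over j with P(X=j) ≤ P(X=14)
p-value (two-sided) = 0.59661
At α=0.01: p ≥ α → fail to reject H₀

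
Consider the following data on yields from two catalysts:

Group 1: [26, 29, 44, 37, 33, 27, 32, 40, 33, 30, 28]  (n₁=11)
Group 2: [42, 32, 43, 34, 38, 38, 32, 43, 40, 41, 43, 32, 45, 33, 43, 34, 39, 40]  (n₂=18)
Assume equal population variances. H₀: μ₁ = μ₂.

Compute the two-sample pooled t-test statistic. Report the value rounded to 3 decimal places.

test statistic = -3.058

x̄₁=32.636, s₁=5.662, n₁=11
x̄₂=38.444, s₂=4.501, n₂=18
s_p² = [10·5.662² + 17·4.501²]/27 = 24.6293
SE = √(s_p²·(1/11+1/18)) = 1.8993
t = (32.636−38.444)/1.8993 = -3.0580
df = 27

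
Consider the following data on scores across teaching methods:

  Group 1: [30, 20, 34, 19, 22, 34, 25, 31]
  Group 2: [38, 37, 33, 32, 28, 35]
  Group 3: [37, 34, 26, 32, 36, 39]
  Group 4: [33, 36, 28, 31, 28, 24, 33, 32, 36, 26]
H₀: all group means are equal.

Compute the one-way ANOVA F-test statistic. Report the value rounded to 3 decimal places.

Group means [26.88, 33.83, 34.00, 30.70], grand mean 30.967
SSB = Σnᵢ(x̄ᵢ−x̄)² = 239.158; SSW = ΣΣ(x−x̄ᵢ)² = 587.808
MSB = 239.158/3 = 79.7194; MSW = 587.808/26 = 22.6080
F = MSB/MSW = 3.5262
df = (3, 26)

test statistic = 3.526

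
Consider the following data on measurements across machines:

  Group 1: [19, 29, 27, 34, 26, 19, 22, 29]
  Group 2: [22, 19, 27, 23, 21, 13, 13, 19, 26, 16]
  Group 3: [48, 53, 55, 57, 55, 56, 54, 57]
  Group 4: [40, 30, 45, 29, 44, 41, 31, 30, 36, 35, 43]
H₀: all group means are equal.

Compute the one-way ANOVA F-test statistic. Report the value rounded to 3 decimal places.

test statistic = 77.237

Group means [25.62, 19.90, 54.38, 36.73], grand mean 33.595
SSB = Σnᵢ(x̄ᵢ−x̄)² = 5946.087; SSW = ΣΣ(x−x̄ᵢ)² = 846.832
MSB = 5946.087/3 = 1982.0290; MSW = 846.832/33 = 25.6616
F = MSB/MSW = 77.2372
df = (3, 33)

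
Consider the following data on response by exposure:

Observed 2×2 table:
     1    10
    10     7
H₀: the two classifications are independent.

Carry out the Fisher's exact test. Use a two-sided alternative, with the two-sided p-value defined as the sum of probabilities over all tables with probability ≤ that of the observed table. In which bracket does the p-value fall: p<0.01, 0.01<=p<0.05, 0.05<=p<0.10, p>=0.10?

Margins: r₁=11, r₂=17, c₁=11, c₂=17, n=28
p_obs = C(11,1)·C(17,10)/C(28,11); sum pmf over tables with pmf ≤ p_obs
p-value (two-sided) = 0.01612
→ bracket: 0.01<=p<0.05

p-value bracket: 0.01<=p<0.05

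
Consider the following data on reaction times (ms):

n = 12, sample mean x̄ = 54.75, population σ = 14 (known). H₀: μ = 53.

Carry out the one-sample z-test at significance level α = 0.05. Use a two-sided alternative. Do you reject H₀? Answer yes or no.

SE = σ/√n = 14/√12 = 4.0415
z = (x̄−μ₀)/SE = (54.75−53)/4.0415 = 0.4330
p-value (two-sided) = 0.66501
At α=0.05: p ≥ α → fail to reject H₀

reject H₀: no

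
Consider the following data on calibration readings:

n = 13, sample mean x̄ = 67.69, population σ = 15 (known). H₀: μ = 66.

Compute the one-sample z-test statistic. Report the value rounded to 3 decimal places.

SE = σ/√n = 15/√13 = 4.1603
z = (x̄−μ₀)/SE = (67.69−66)/4.1603 = 0.4062

test statistic = 0.406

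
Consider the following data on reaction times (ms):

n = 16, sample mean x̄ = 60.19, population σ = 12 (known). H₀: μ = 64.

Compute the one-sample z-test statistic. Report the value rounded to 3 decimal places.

SE = σ/√n = 12/√16 = 3.0000
z = (x̄−μ₀)/SE = (60.19−64)/3.0000 = -1.2700

test statistic = -1.270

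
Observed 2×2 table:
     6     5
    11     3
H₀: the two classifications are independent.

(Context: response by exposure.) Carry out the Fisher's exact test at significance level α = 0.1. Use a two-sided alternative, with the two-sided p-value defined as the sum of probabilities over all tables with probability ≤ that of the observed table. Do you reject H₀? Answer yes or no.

reject H₀: no

Margins: r₁=11, r₂=14, c₁=17, c₂=8, n=25
p_obs = C(11,6)·C(14,11)/C(25,17); sum pmf over tables with pmf ≤ p_obs
p-value (two-sided) = 0.38917
At α=0.1: p ≥ α → fail to reject H₀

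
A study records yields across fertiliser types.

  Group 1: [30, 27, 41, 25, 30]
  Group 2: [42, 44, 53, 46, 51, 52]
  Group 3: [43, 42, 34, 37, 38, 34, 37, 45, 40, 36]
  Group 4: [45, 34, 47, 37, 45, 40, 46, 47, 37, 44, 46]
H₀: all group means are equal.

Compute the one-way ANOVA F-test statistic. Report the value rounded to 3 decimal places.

Group means [30.60, 48.00, 38.60, 42.55], grand mean 40.469
SSB = Σnᵢ(x̄ᵢ−x̄)² = 909.641; SSW = ΣΣ(x−x̄ᵢ)² = 606.327
MSB = 909.641/3 = 303.2138; MSW = 606.327/28 = 21.6545
F = MSB/MSW = 14.0023
df = (3, 28)

test statistic = 14.002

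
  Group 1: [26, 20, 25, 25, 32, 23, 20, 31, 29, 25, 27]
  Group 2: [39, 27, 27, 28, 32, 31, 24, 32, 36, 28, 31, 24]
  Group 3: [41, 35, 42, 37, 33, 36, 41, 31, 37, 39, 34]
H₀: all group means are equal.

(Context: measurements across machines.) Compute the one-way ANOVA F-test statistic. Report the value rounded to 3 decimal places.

test statistic = 21.532

Group means [25.73, 29.92, 36.91], grand mean 30.824
SSB = Σnᵢ(x̄ᵢ−x̄)² = 702.934; SSW = ΣΣ(x−x̄ᵢ)² = 506.008
MSB = 702.934/2 = 351.4668; MSW = 506.008/31 = 16.3228
F = MSB/MSW = 21.5322
df = (2, 31)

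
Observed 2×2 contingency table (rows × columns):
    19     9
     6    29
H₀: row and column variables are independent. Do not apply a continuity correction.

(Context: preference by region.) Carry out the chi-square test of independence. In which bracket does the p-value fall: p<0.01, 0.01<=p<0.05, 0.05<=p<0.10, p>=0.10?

Row totals [28, 35], col totals [25, 38], n=63
χ² = (19−11.11)²/11.11 + (9−16.89)²/16.89 + (6−13.89)²/13.89 + (29−21.11)²/21.11 = 16.7149
df = 1
p-value (upper-tail) = 0.00004
→ bracket: p<0.01

p-value bracket: p<0.01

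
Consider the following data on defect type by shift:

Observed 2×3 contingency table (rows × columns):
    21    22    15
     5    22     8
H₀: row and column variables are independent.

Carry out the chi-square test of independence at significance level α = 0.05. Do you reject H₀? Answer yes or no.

reject H₀: yes

Row totals [58, 35], col totals [26, 44, 23], n=93
χ² = (21−16.22)²/16.22 + (22−27.44)²/27.44 + (15−14.34)²/14.34 + (5−9.78)²/9.78 + (22−16.56)²/16.56 + (8−8.66)²/8.66 = 6.6981
df = 2
p-value (upper-tail) = 0.03512
At α=0.05: p < α → reject H₀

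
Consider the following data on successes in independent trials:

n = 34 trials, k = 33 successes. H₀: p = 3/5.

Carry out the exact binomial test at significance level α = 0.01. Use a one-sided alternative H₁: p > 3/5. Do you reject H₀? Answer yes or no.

Exact binomial: n=34, k=33, p₀=3/5=0.6000
P(X≥33) from Σ C(n,i)·p₀^i·(1−p₀)^(n−i)
p-value (one-sided, H₁ greater) = 0.00000
At α=0.01: p < α → reject H₀

reject H₀: yes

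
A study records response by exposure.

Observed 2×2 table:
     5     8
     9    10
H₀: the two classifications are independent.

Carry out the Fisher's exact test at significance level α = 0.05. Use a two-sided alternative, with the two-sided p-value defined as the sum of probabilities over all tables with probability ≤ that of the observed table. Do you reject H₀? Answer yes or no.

Margins: r₁=13, r₂=19, c₁=14, c₂=18, n=32
p_obs = C(13,5)·C(19,9)/C(32,14); sum pmf over tables with pmf ≤ p_obs
p-value (two-sided) = 0.72489
At α=0.05: p ≥ α → fail to reject H₀

reject H₀: no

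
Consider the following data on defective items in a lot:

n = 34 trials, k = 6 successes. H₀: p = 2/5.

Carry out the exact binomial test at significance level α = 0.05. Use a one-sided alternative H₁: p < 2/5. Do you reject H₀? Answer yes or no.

reject H₀: yes

Exact binomial: n=34, k=6, p₀=2/5=0.4000
P(X≤6) from Σ C(n,i)·p₀^i·(1−p₀)^(n−i)
p-value (one-sided, H₁ less) = 0.00475
At α=0.05: p < α → reject H₀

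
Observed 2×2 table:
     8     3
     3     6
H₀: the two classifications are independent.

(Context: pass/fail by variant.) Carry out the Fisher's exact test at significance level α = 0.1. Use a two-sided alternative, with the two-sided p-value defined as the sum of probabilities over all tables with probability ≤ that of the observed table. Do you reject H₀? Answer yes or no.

Margins: r₁=11, r₂=9, c₁=11, c₂=9, n=20
p_obs = C(11,8)·C(9,3)/C(20,11); sum pmf over tables with pmf ≤ p_obs
p-value (two-sided) = 0.17480
At α=0.1: p ≥ α → fail to reject H₀

reject H₀: no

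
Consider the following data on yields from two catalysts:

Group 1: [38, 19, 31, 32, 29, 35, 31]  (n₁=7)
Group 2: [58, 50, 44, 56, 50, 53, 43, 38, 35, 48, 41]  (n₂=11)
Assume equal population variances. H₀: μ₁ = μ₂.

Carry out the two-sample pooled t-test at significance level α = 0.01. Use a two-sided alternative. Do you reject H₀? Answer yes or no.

x̄₁=30.714, s₁=5.964, n₁=7
x̄₂=46.909, s₂=7.368, n₂=11
s_p² = [6·5.964² + 10·7.368²]/16 = 47.2711
SE = √(s_p²·(1/7+1/11)) = 3.3242
t = (30.714−46.909)/3.3242 = -4.8718
df = 16
p-value (two-sided) = 0.00017
At α=0.01: p < α → reject H₀

reject H₀: yes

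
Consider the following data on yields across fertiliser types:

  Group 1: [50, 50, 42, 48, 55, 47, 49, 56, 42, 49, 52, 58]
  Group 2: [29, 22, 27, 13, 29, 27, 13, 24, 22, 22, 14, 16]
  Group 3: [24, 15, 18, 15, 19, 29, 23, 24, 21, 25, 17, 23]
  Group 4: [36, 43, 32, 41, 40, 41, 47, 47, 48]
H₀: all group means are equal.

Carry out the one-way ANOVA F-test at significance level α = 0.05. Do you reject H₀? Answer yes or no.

Group means [49.83, 21.50, 21.08, 41.67], grand mean 32.978
SSB = Σnᵢ(x̄ᵢ−x̄)² = 7367.394; SSW = ΣΣ(x−x̄ᵢ)² = 1117.583
MSB = 7367.394/3 = 2455.7981; MSW = 1117.583/41 = 27.2581
F = MSB/MSW = 90.0942
df = (3, 41)
p-value (upper-tail) = 0.00000
At α=0.05: p < α → reject H₀

reject H₀: yes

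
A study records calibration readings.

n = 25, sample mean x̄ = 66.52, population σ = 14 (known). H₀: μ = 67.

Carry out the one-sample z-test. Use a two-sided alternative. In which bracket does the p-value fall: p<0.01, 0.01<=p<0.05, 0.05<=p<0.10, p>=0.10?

SE = σ/√n = 14/√25 = 2.8000
z = (x̄−μ₀)/SE = (66.52−67)/2.8000 = -0.1714
p-value (two-sided) = 0.86389
→ bracket: p>=0.10

p-value bracket: p>=0.10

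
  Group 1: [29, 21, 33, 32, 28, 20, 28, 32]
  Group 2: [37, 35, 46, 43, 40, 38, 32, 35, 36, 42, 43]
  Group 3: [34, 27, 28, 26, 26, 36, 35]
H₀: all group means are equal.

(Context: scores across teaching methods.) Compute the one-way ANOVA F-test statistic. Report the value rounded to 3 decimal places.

Group means [27.88, 38.82, 30.29], grand mean 33.154
SSB = Σnᵢ(x̄ᵢ−x̄)² = 633.445; SSW = ΣΣ(x−x̄ᵢ)² = 477.940
MSB = 633.445/2 = 316.7223; MSW = 477.940/23 = 20.7800
F = MSB/MSW = 15.2417
df = (2, 23)

test statistic = 15.242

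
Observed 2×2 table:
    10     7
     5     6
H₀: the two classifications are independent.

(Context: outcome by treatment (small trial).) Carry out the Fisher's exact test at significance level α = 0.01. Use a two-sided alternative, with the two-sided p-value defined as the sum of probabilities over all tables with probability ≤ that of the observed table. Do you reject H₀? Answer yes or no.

reject H₀: no

Margins: r₁=17, r₂=11, c₁=15, c₂=13, n=28
p_obs = C(17,10)·C(11,5)/C(28,15); sum pmf over tables with pmf ≤ p_obs
p-value (two-sided) = 0.70004
At α=0.01: p ≥ α → fail to reject H₀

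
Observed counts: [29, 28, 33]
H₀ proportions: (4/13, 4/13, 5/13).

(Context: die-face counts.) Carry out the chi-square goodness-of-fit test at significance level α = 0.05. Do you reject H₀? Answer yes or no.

reject H₀: no

n = 90; E_i = n·p_i = [27.69, 27.69, 34.62]
χ² = (29−27.69)²/27.69 + (28−27.69)²/27.69 + (33−34.62)²/34.62 = 0.1406
df = 2
p-value (upper-tail) = 0.93213
At α=0.05: p ≥ α → fail to reject H₀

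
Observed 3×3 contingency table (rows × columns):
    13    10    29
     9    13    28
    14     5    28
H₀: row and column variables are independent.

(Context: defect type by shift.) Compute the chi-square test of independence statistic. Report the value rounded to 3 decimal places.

test statistic = 4.544

Row totals [52, 50, 47], col totals [36, 28, 85], n=149
χ² = (13−12.56)²/12.56 + (10−9.77)²/9.77 + (29−29.66)²/29.66 + (9−12.08)²/12.08 + (13−9.40)²/9.40 + (28−28.52)²/28.52 + (14−11.36)²/11.36 + (5−8.83)²/8.83 + (28−26.81)²/26.81 = 4.5440
df = 4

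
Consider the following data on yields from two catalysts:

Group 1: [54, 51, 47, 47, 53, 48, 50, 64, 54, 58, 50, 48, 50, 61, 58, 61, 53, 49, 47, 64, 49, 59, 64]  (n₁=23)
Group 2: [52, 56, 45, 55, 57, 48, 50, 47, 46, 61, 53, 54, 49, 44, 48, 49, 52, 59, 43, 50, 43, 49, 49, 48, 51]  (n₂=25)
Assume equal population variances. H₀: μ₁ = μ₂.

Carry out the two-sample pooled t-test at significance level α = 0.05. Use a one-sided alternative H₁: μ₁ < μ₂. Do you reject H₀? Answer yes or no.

x̄₁=53.870, s₁=5.964, n₁=23
x̄₂=50.320, s₂=4.759, n₂=25
s_p² = [22·5.964² + 24·4.759²]/46 = 28.8271
SE = √(s_p²·(1/23+1/25)) = 1.5513
t = (53.870−50.320)/1.5513 = 2.2882
df = 46
p-value (one-sided, H₁ less) = 0.98661
At α=0.05: p ≥ α → fail to reject H₀

reject H₀: no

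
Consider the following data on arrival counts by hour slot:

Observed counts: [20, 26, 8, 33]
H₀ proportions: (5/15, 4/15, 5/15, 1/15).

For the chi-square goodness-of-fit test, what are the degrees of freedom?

degrees of freedom = 3

df = k − 1 = 4 − 1 = 3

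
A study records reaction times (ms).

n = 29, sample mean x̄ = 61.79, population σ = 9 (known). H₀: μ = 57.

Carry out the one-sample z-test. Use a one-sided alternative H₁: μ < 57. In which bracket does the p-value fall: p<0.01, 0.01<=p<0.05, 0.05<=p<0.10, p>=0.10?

p-value bracket: p>=0.10

SE = σ/√n = 9/√29 = 1.6713
z = (x̄−μ₀)/SE = (61.79−57)/1.6713 = 2.8661
p-value (one-sided, H₁ less) = 0.99792
→ bracket: p>=0.10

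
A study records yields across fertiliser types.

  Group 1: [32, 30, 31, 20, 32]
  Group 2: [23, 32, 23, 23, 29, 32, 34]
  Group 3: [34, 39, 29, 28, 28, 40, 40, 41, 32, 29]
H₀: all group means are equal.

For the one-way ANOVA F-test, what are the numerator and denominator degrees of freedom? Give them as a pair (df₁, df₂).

degrees of freedom = [2, 19]

k = 3 groups, N = 22 total
df = (k−1, N−k) = (3−1, 22−3) = (2, 19)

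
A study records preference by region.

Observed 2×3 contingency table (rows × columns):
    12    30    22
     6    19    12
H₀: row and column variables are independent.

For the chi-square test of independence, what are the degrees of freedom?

degrees of freedom = 2

df = (r−1)(c−1) = (2−1)·(3−1) = 2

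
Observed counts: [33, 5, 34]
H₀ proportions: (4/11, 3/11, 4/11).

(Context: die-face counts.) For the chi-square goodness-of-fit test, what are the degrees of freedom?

df = k − 1 = 3 − 1 = 2

degrees of freedom = 2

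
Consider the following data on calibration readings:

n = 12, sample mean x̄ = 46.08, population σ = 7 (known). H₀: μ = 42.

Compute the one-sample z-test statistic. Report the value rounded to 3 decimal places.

test statistic = 2.019

SE = σ/√n = 7/√12 = 2.0207
z = (x̄−μ₀)/SE = (46.08−42)/2.0207 = 2.0191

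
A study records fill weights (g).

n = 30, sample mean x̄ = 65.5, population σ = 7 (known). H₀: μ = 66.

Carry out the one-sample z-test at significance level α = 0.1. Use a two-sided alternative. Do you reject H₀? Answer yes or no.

reject H₀: no

SE = σ/√n = 7/√30 = 1.2780
z = (x̄−μ₀)/SE = (65.5−66)/1.2780 = -0.3912
p-value (two-sided) = 0.69563
At α=0.1: p ≥ α → fail to reject H₀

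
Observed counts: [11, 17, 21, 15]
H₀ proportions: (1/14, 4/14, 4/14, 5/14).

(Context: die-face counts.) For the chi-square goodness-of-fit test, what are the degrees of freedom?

df = k − 1 = 4 − 1 = 3

degrees of freedom = 3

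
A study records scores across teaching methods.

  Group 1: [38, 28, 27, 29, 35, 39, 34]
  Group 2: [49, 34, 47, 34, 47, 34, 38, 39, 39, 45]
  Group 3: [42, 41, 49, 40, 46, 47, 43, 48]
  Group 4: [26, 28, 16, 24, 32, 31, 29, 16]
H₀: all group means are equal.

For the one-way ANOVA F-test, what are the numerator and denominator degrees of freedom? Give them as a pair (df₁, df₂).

k = 4 groups, N = 33 total
df = (k−1, N−k) = (4−1, 33−4) = (3, 29)

degrees of freedom = [3, 29]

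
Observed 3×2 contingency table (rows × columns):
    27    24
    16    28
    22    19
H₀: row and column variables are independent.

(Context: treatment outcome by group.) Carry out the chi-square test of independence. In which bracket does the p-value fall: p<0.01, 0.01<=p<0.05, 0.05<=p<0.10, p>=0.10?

p-value bracket: p>=0.10

Row totals [51, 44, 41], col totals [65, 71], n=136
χ² = (27−24.38)²/24.38 + (24−26.62)²/26.62 + (16−21.03)²/21.03 + (28−22.97)²/22.97 + (22−19.60)²/19.60 + (19−21.40)²/21.40 = 3.4106
df = 2
p-value (upper-tail) = 0.18171
→ bracket: p>=0.10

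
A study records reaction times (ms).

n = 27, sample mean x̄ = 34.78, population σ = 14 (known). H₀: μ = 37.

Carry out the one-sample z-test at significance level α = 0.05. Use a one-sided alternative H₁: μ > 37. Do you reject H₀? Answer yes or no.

reject H₀: no

SE = σ/√n = 14/√27 = 2.6943
z = (x̄−μ₀)/SE = (34.78−37)/2.6943 = -0.8240
p-value (one-sided, H₁ greater) = 0.79502
At α=0.05: p ≥ α → fail to reject H₀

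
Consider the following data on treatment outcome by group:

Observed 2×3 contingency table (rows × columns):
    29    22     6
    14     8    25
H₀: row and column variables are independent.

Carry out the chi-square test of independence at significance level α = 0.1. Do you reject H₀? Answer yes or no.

Row totals [57, 47], col totals [43, 30, 31], n=104
χ² = (29−23.57)²/23.57 + (22−16.44)²/16.44 + (6−16.99)²/16.99 + (14−19.43)²/19.43 + (8−13.56)²/13.56 + (25−14.01)²/14.01 = 22.6590
df = 2
p-value (upper-tail) = 0.00001
At α=0.1: p < α → reject H₀

reject H₀: yes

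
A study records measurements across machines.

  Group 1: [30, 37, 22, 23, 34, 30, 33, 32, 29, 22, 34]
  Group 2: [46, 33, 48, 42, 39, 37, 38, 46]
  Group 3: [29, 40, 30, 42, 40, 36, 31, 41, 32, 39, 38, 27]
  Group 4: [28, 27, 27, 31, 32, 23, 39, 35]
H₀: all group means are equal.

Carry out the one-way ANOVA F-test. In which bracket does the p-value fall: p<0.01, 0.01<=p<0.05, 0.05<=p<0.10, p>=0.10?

p-value bracket: p<0.01

Group means [29.64, 41.12, 35.42, 30.25], grand mean 33.897
SSB = Σnᵢ(x̄ᵢ−x̄)² = 751.753; SSW = ΣΣ(x−x̄ᵢ)² = 953.837
MSB = 751.753/3 = 250.5842; MSW = 953.837/35 = 27.2525
F = MSB/MSW = 9.1949
df = (3, 35)
p-value (upper-tail) = 0.00013
→ bracket: p<0.01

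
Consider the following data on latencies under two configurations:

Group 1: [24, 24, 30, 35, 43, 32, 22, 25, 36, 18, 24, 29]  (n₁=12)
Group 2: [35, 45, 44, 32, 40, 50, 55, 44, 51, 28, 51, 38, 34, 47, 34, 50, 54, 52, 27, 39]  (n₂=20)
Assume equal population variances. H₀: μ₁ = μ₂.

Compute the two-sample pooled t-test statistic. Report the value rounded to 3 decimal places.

x̄₁=28.500, s₁=7.065, n₁=12
x̄₂=42.500, s₂=8.787, n₂=20
s_p² = [11·7.065² + 19·8.787²]/30 = 67.2000
SE = √(s_p²·(1/12+1/20)) = 2.9933
t = (28.500−42.500)/2.9933 = -4.6771
df = 30

test statistic = -4.677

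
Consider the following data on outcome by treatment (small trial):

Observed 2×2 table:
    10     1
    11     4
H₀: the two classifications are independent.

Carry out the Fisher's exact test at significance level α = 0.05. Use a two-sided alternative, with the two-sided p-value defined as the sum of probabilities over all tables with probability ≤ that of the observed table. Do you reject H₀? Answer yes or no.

reject H₀: no

Margins: r₁=11, r₂=15, c₁=21, c₂=5, n=26
p_obs = C(11,10)·C(15,11)/C(26,21); sum pmf over tables with pmf ≤ p_obs
p-value (two-sided) = 0.35619
At α=0.05: p ≥ α → fail to reject H₀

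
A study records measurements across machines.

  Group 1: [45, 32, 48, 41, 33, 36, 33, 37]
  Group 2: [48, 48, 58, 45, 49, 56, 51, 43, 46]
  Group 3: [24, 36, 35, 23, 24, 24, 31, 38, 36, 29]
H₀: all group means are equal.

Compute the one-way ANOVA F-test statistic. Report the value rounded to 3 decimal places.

test statistic = 27.872

Group means [38.12, 49.33, 30.00], grand mean 38.852
SSB = Σnᵢ(x̄ᵢ−x̄)² = 1776.532; SSW = ΣΣ(x−x̄ᵢ)² = 764.875
MSB = 1776.532/2 = 888.2662; MSW = 764.875/24 = 31.8698
F = MSB/MSW = 27.8717
df = (2, 24)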